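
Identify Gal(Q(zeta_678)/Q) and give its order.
|Gal(Q(zeta_678)/Q)| = phi(678) = 224; group ≅ (Z/678Z)^* ≅ Z/2Z × Z/112Z

The n-th cyclotomic polynomial Φ_678(x) is the minimal polynomial of zeta_678 over Q and has degree phi(678) = 224. So Q(zeta_678) is a degree-224 Galois extension with Galois group (Z/678Z)^*. By CRT, (Z/678Z)^* ≅ (Z/2Z)^* × (Z/3Z)^* × (Z/113Z)^*. Each prime-power unit group is (Z/2Z)^* ≅ trivial group (order 1); (Z/3Z)^* ≅ Z/2Z; (Z/113Z)^* ≅ Z/112Z. Hence Gal(Q(zeta_678)/Q) ≅ Z/2Z × Z/112Z.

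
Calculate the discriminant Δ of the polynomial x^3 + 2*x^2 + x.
Δ = 0

For x^3 + a x^2 + b x + c the discriminant is Δ = 18 a b c - 4 a^3 c + a^2 b^2 - 4 b^3 - 27 c^2.
Plug a = 2, b = 1, c = 0:
  18*(2)*(1)*(0) - 4*(2)^3*(0) + (2)^2*(1)^2 - 4*(1)^3 - 27*(0)^2
  = 0 + (0) + 4 + (-4) + (0)
  = 0.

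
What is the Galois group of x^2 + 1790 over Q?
Gal(K/Q) = Z/2Z (cyclic of order 2)

x^2 + 1790 is irreducible over Q since -1790 is not a rational square. The splitting field Q(sqrt(-1790)) has degree 2 over Q, and its unique nontrivial automorphism is sqrt(-1790) ↦ -sqrt(-1790). Hence Gal(Q(sqrt(-1790))/Q) = Z/2Z.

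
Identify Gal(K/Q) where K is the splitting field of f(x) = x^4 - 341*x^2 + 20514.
Gal(K/Q) = V_4 (Klein four-group, Z/2Z × Z/2Z)

f factors as (x^2 - 78)(x^2 - 263), so the splitting field is K = Q(sqrt(78), sqrt(263)). The elements 78, 263, 20514 are all non-squares in Q, so sqrt(78) and sqrt(263) generate independent quadratic extensions. Thus [K:Q] = 4 and Gal(K/Q) is generated by the two order-2 automorphisms sqrt(78) ↦ -sqrt(78) and sqrt(263) ↦ -sqrt(263), giving V_4.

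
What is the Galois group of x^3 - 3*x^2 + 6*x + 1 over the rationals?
Gal(K/Q) = S_3 (symmetric group of order 6)

Compute the discriminant of x^3 + (-3)*x^2 + (6)*x + (1): Δ = -783. Since Δ is not a rational square, the Galois group is not contained in A_3; it must be the full S_3 (irreducibility of the cubic rules out anything smaller).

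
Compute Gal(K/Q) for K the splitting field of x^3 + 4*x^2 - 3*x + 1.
Gal(K/Q) = S_3 (symmetric group of order 6)

Compute the discriminant of x^3 + (4)*x^2 + (-3)*x + (1): Δ = -247. Since Δ is not a rational square, the Galois group is not contained in A_3; it must be the full S_3 (irreducibility of the cubic rules out anything smaller).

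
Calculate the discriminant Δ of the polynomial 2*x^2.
Δ = 0

For a quadratic a x^2 + b x + c the discriminant is Δ = b^2 - 4ac = (0)^2 - 4*(2)*(0) = 0 - (0) = 0.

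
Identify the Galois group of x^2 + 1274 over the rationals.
Gal(K/Q) = Z/2Z (cyclic of order 2)

x^2 + 1274 is irreducible over Q since -1274 is not a rational square. The splitting field Q(sqrt(-1274)) has degree 2 over Q, and its unique nontrivial automorphism is sqrt(-1274) ↦ -sqrt(-1274). Hence Gal(Q(sqrt(-1274))/Q) = Z/2Z.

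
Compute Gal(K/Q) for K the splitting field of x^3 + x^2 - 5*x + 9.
Gal(K/Q) = S_3 (symmetric group of order 6)

Compute the discriminant of x^3 + (1)*x^2 + (-5)*x + (9): Δ = -2508. Since Δ is not a rational square, the Galois group is not contained in A_3; it must be the full S_3 (irreducibility of the cubic rules out anything smaller).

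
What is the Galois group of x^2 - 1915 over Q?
Gal(K/Q) = Z/2Z (cyclic of order 2)

x^2 - 1915 is irreducible over Q since 1915 is not a rational square. The splitting field Q(sqrt(1915)) has degree 2 over Q, and its unique nontrivial automorphism is sqrt(1915) ↦ -sqrt(1915). Hence Gal(Q(sqrt(1915))/Q) = Z/2Z.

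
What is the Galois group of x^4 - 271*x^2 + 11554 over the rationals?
Gal(K/Q) = V_4 (Klein four-group, Z/2Z × Z/2Z)

f factors as (x^2 - 218)(x^2 - 53), so the splitting field is K = Q(sqrt(218), sqrt(53)). The elements 218, 53, 11554 are all non-squares in Q, so sqrt(218) and sqrt(53) generate independent quadratic extensions. Thus [K:Q] = 4 and Gal(K/Q) is generated by the two order-2 automorphisms sqrt(218) ↦ -sqrt(218) and sqrt(53) ↦ -sqrt(53), giving V_4.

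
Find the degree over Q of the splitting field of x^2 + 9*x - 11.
[K:Q] = 2

The discriminant of x^2 + (9)*x + (-11) is b^2 - 4c = 81 - (-44) = 125. Since 125 is not a perfect square in Q, the polynomial is irreducible over Q. Its two roots generate a degree-2 extension, so [K:Q] = 2.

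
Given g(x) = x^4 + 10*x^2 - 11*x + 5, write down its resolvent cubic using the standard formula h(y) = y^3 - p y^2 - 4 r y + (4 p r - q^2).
h(y) = y^3 - 10*y^2 - 20*y + 79

Identify coefficients: p = 10, q = -11, r = 5.
Plug into h(y) = y^3 - p y^2 - 4 r y + (4 p r - q^2):
  h(y) = y^3 - (10) y^2 - 4*(5) y + (4*(10)*(5) - (-11)^2)
       = y^3 + (-10) y^2 + (-20) y + (79).
Simplifying: h(y) = y^3 - 10*y^2 - 20*y + 79.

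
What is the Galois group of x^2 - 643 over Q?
Gal(K/Q) = Z/2Z (cyclic of order 2)

x^2 - 643 is irreducible over Q since 643 is not a rational square. The splitting field Q(sqrt(643)) has degree 2 over Q, and its unique nontrivial automorphism is sqrt(643) ↦ -sqrt(643). Hence Gal(Q(sqrt(643))/Q) = Z/2Z.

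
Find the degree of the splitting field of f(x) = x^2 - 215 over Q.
[K:Q] = 2

The polynomial x^2 - 215 is irreducible over Q since 215 is not a perfect square. Its splitting field is Q(sqrt(215)), which has degree 2 over Q.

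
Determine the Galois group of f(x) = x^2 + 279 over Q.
Gal(K/Q) = Z/2Z (cyclic of order 2)

x^2 + 279 is irreducible over Q since -279 is not a rational square. The splitting field Q(sqrt(-279)) has degree 2 over Q, and its unique nontrivial automorphism is sqrt(-279) ↦ -sqrt(-279). Hence Gal(Q(sqrt(-279))/Q) = Z/2Z.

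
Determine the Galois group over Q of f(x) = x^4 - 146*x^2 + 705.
Gal(K/Q) = V_4 (Klein four-group, Z/2Z × Z/2Z)

f factors as (x^2 - 5)(x^2 - 141), so the splitting field is K = Q(sqrt(5), sqrt(141)). The elements 5, 141, 705 are all non-squares in Q, so sqrt(5) and sqrt(141) generate independent quadratic extensions. Thus [K:Q] = 4 and Gal(K/Q) is generated by the two order-2 automorphisms sqrt(5) ↦ -sqrt(5) and sqrt(141) ↦ -sqrt(141), giving V_4.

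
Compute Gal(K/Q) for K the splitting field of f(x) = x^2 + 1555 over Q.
Gal(K/Q) = Z/2Z (cyclic of order 2)

x^2 + 1555 is irreducible over Q since -1555 is not a rational square. The splitting field Q(sqrt(-1555)) has degree 2 over Q, and its unique nontrivial automorphism is sqrt(-1555) ↦ -sqrt(-1555). Hence Gal(Q(sqrt(-1555))/Q) = Z/2Z.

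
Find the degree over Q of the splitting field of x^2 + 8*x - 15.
[K:Q] = 2

The discriminant of x^2 + (8)*x + (-15) is b^2 - 4c = 64 - (-60) = 124. Since 124 is not a perfect square in Q, the polynomial is irreducible over Q. Its two roots generate a degree-2 extension, so [K:Q] = 2.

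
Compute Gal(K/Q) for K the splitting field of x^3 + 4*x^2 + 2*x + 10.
Gal(K/Q) = S_3 (symmetric group of order 6)

Compute the discriminant of x^3 + (4)*x^2 + (2)*x + (10): Δ = -3788. Since Δ is not a rational square, the Galois group is not contained in A_3; it must be the full S_3 (irreducibility of the cubic rules out anything smaller).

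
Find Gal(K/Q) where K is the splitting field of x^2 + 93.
Gal(K/Q) = Z/2Z (cyclic of order 2)

x^2 + 93 is irreducible over Q since -93 is not a rational square. The splitting field Q(sqrt(-93)) has degree 2 over Q, and its unique nontrivial automorphism is sqrt(-93) ↦ -sqrt(-93). Hence Gal(Q(sqrt(-93))/Q) = Z/2Z.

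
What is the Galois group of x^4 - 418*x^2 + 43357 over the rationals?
Gal(K/Q) = V_4 (Klein four-group, Z/2Z × Z/2Z)

f factors as (x^2 - 191)(x^2 - 227), so the splitting field is K = Q(sqrt(191), sqrt(227)). The elements 191, 227, 43357 are all non-squares in Q, so sqrt(191) and sqrt(227) generate independent quadratic extensions. Thus [K:Q] = 4 and Gal(K/Q) is generated by the two order-2 automorphisms sqrt(191) ↦ -sqrt(191) and sqrt(227) ↦ -sqrt(227), giving V_4.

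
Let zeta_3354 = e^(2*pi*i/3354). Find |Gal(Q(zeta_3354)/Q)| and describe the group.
|Gal(Q(zeta_3354)/Q)| = phi(3354) = 1008; group ≅ (Z/3354Z)^* ≅ Z/2Z × Z/12Z × Z/42Z

The n-th cyclotomic polynomial Φ_3354(x) is the minimal polynomial of zeta_3354 over Q and has degree phi(3354) = 1008. So Q(zeta_3354) is a degree-1008 Galois extension with Galois group (Z/3354Z)^*. By CRT, (Z/3354Z)^* ≅ (Z/2Z)^* × (Z/3Z)^* × (Z/13Z)^* × (Z/43Z)^*. Each prime-power unit group is (Z/2Z)^* ≅ trivial group (order 1); (Z/3Z)^* ≅ Z/2Z; (Z/13Z)^* ≅ Z/12Z; (Z/43Z)^* ≅ Z/42Z. Hence Gal(Q(zeta_3354)/Q) ≅ Z/2Z × Z/12Z × Z/42Z.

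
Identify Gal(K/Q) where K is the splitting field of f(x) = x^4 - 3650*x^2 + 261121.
Gal(K/Q) = Z/2Z (cyclic of order 2)

f factors as (x^2 - 73)(x^2 - 3577), so the splitting field is K = Q(sqrt(73), sqrt(3577)). The squarefree part of 73 is 73 and the squarefree part of 3577 is also 73, so sqrt(73) and sqrt(3577) are both rational multiples of sqrt(73). Hence Q(sqrt(73)) = Q(sqrt(3577)) = Q(sqrt(73)), and the splitting field collapses to a single degree-2 extension with Galois group Z/2Z.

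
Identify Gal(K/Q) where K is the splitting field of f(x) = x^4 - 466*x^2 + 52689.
Gal(K/Q) = V_4 (Klein four-group, Z/2Z × Z/2Z)

f factors as (x^2 - 193)(x^2 - 273), so the splitting field is K = Q(sqrt(193), sqrt(273)). The elements 193, 273, 52689 are all non-squares in Q, so sqrt(193) and sqrt(273) generate independent quadratic extensions. Thus [K:Q] = 4 and Gal(K/Q) is generated by the two order-2 automorphisms sqrt(193) ↦ -sqrt(193) and sqrt(273) ↦ -sqrt(273), giving V_4.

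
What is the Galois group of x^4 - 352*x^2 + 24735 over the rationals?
Gal(K/Q) = V_4 (Klein four-group, Z/2Z × Z/2Z)

f factors as (x^2 - 97)(x^2 - 255), so the splitting field is K = Q(sqrt(97), sqrt(255)). The elements 97, 255, 24735 are all non-squares in Q, so sqrt(97) and sqrt(255) generate independent quadratic extensions. Thus [K:Q] = 4 and Gal(K/Q) is generated by the two order-2 automorphisms sqrt(97) ↦ -sqrt(97) and sqrt(255) ↦ -sqrt(255), giving V_4.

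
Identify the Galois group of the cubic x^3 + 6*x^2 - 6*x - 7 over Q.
Gal(K/Q) = S_3 (symmetric group of order 6)

Compute the discriminant of x^3 + (6)*x^2 + (-6)*x + (-7): Δ = 11421. Since Δ is not a rational square, the Galois group is not contained in A_3; it must be the full S_3 (irreducibility of the cubic rules out anything smaller).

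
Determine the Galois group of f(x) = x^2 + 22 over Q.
Gal(K/Q) = Z/2Z (cyclic of order 2)

x^2 + 22 is irreducible over Q since -22 is not a rational square. The splitting field Q(sqrt(-22)) has degree 2 over Q, and its unique nontrivial automorphism is sqrt(-22) ↦ -sqrt(-22). Hence Gal(Q(sqrt(-22))/Q) = Z/2Z.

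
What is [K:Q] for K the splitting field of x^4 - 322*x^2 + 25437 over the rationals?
[K:Q] = 4

f factors as (x^2 - 139)(x^2 - 183); the splitting field is K = Q(sqrt(139), sqrt(183)). Since 139, 183, and 25437 are all non-squares in Q, the three subfields Q(sqrt(139)), Q(sqrt(183)), Q(sqrt(25437)) are distinct degree-2 extensions, so [K:Q] = 4 (Klein four Galois group).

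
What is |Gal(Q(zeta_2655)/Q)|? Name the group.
|Gal(Q(zeta_2655)/Q)| = phi(2655) = 1392; group ≅ (Z/2655Z)^* ≅ Z/4Z × Z/6Z × Z/58Z

The n-th cyclotomic polynomial Φ_2655(x) is the minimal polynomial of zeta_2655 over Q and has degree phi(2655) = 1392. So Q(zeta_2655) is a degree-1392 Galois extension with Galois group (Z/2655Z)^*. By CRT, (Z/2655Z)^* ≅ (Z/9Z)^* × (Z/5Z)^* × (Z/59Z)^*. Each prime-power unit group is (Z/9Z)^* ≅ Z/6Z; (Z/5Z)^* ≅ Z/4Z; (Z/59Z)^* ≅ Z/58Z. Hence Gal(Q(zeta_2655)/Q) ≅ Z/4Z × Z/6Z × Z/58Z.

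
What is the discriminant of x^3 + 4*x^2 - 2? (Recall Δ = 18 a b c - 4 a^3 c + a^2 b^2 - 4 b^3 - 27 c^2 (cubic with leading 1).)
Δ = 404

For x^3 + a x^2 + b x + c the discriminant is Δ = 18 a b c - 4 a^3 c + a^2 b^2 - 4 b^3 - 27 c^2.
Plug a = 4, b = 0, c = -2:
  18*(4)*(0)*(-2) - 4*(4)^3*(-2) + (4)^2*(0)^2 - 4*(0)^3 - 27*(-2)^2
  = 0 + (512) + 0 + (0) + (-108)
  = 404.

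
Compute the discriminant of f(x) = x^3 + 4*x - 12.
Δ = -4144

For a depressed cubic x^3 + p x + q the discriminant is Δ = -4 p^3 - 27 q^2 = -4*(4)^3 - 27*(-12)^2 = -256 - 3888 = -4144.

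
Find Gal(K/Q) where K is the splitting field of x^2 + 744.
Gal(K/Q) = Z/2Z (cyclic of order 2)

x^2 + 744 is irreducible over Q since -744 is not a rational square. The splitting field Q(sqrt(-744)) has degree 2 over Q, and its unique nontrivial automorphism is sqrt(-744) ↦ -sqrt(-744). Hence Gal(Q(sqrt(-744))/Q) = Z/2Z.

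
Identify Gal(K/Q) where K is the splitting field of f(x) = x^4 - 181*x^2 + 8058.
Gal(K/Q) = V_4 (Klein four-group, Z/2Z × Z/2Z)

f factors as (x^2 - 102)(x^2 - 79), so the splitting field is K = Q(sqrt(102), sqrt(79)). The elements 102, 79, 8058 are all non-squares in Q, so sqrt(102) and sqrt(79) generate independent quadratic extensions. Thus [K:Q] = 4 and Gal(K/Q) is generated by the two order-2 automorphisms sqrt(102) ↦ -sqrt(102) and sqrt(79) ↦ -sqrt(79), giving V_4.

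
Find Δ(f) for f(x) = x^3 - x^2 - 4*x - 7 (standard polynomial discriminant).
Δ = -1583

For x^3 + a x^2 + b x + c the discriminant is Δ = 18 a b c - 4 a^3 c + a^2 b^2 - 4 b^3 - 27 c^2.
Plug a = -1, b = -4, c = -7:
  18*(-1)*(-4)*(-7) - 4*(-1)^3*(-7) + (-1)^2*(-4)^2 - 4*(-4)^3 - 27*(-7)^2
  = -504 + (-28) + 16 + (256) + (-1323)
  = -1583.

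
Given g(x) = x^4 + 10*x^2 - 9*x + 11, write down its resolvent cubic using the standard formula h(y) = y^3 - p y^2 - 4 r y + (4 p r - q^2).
h(y) = y^3 - 10*y^2 - 44*y + 359

Identify coefficients: p = 10, q = -9, r = 11.
Plug into h(y) = y^3 - p y^2 - 4 r y + (4 p r - q^2):
  h(y) = y^3 - (10) y^2 - 4*(11) y + (4*(10)*(11) - (-9)^2)
       = y^3 + (-10) y^2 + (-44) y + (359).
Simplifying: h(y) = y^3 - 10*y^2 - 44*y + 359.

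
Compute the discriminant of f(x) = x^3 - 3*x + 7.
Δ = -1215

For a depressed cubic x^3 + p x + q the discriminant is Δ = -4 p^3 - 27 q^2 = -4*(-3)^3 - 27*(7)^2 = 108 - 1323 = -1215.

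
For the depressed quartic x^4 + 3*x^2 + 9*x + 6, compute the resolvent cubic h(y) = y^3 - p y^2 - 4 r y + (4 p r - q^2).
h(y) = y^3 - 3*y^2 - 24*y - 9

Identify coefficients: p = 3, q = 9, r = 6.
Plug into h(y) = y^3 - p y^2 - 4 r y + (4 p r - q^2):
  h(y) = y^3 - (3) y^2 - 4*(6) y + (4*(3)*(6) - (9)^2)
       = y^3 + (-3) y^2 + (-24) y + (-9).
Simplifying: h(y) = y^3 - 3*y^2 - 24*y - 9.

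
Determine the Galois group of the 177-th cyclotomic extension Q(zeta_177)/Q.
|Gal(Q(zeta_177)/Q)| = phi(177) = 116; group ≅ (Z/177Z)^* ≅ Z/2Z × Z/58Z

The n-th cyclotomic polynomial Φ_177(x) is the minimal polynomial of zeta_177 over Q and has degree phi(177) = 116. So Q(zeta_177) is a degree-116 Galois extension with Galois group (Z/177Z)^*. By CRT, (Z/177Z)^* ≅ (Z/3Z)^* × (Z/59Z)^*. Each prime-power unit group is (Z/3Z)^* ≅ Z/2Z; (Z/59Z)^* ≅ Z/58Z. Hence Gal(Q(zeta_177)/Q) ≅ Z/2Z × Z/58Z.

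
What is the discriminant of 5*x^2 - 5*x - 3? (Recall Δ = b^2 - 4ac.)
Δ = 85

For a quadratic a x^2 + b x + c the discriminant is Δ = b^2 - 4ac = (-5)^2 - 4*(5)*(-3) = 25 - (-60) = 85.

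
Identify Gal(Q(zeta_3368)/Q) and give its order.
|Gal(Q(zeta_3368)/Q)| = phi(3368) = 1680; group ≅ (Z/3368Z)^* ≅ Z/2Z × Z/2Z × Z/420Z

The n-th cyclotomic polynomial Φ_3368(x) is the minimal polynomial of zeta_3368 over Q and has degree phi(3368) = 1680. So Q(zeta_3368) is a degree-1680 Galois extension with Galois group (Z/3368Z)^*. By CRT, (Z/3368Z)^* ≅ (Z/8Z)^* × (Z/421Z)^*. Each prime-power unit group is (Z/8Z)^* ≅ Z/2Z × Z/2Z; (Z/421Z)^* ≅ Z/420Z. Hence Gal(Q(zeta_3368)/Q) ≅ Z/2Z × Z/2Z × Z/420Z.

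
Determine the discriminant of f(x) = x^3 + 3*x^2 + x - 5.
Δ = -400

For x^3 + a x^2 + b x + c the discriminant is Δ = 18 a b c - 4 a^3 c + a^2 b^2 - 4 b^3 - 27 c^2.
Plug a = 3, b = 1, c = -5:
  18*(3)*(1)*(-5) - 4*(3)^3*(-5) + (3)^2*(1)^2 - 4*(1)^3 - 27*(-5)^2
  = -270 + (540) + 9 + (-4) + (-675)
  = -400.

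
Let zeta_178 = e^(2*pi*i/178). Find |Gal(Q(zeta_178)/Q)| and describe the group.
|Gal(Q(zeta_178)/Q)| = phi(178) = 88; group ≅ (Z/178Z)^* ≅ Z/88Z

The n-th cyclotomic polynomial Φ_178(x) is the minimal polynomial of zeta_178 over Q and has degree phi(178) = 88. So Q(zeta_178) is a degree-88 Galois extension with Galois group (Z/178Z)^*. By CRT, (Z/178Z)^* ≅ (Z/2Z)^* × (Z/89Z)^*. Each prime-power unit group is (Z/2Z)^* ≅ trivial group (order 1); (Z/89Z)^* ≅ Z/88Z. Hence Gal(Q(zeta_178)/Q) ≅ Z/88Z.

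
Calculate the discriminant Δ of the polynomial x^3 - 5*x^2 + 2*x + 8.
Δ = 900

For x^3 + a x^2 + b x + c the discriminant is Δ = 18 a b c - 4 a^3 c + a^2 b^2 - 4 b^3 - 27 c^2.
Plug a = -5, b = 2, c = 8:
  18*(-5)*(2)*(8) - 4*(-5)^3*(8) + (-5)^2*(2)^2 - 4*(2)^3 - 27*(8)^2
  = -1440 + (4000) + 100 + (-32) + (-1728)
  = 900.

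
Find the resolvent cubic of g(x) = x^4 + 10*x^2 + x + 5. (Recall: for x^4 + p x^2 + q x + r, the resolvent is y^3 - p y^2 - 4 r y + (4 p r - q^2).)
h(y) = y^3 - 10*y^2 - 20*y + 199

Identify coefficients: p = 10, q = 1, r = 5.
Plug into h(y) = y^3 - p y^2 - 4 r y + (4 p r - q^2):
  h(y) = y^3 - (10) y^2 - 4*(5) y + (4*(10)*(5) - (1)^2)
       = y^3 + (-10) y^2 + (-20) y + (199).
Simplifying: h(y) = y^3 - 10*y^2 - 20*y + 199.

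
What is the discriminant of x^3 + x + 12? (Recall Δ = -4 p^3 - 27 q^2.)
Δ = -3892

For a depressed cubic x^3 + p x + q the discriminant is Δ = -4 p^3 - 27 q^2 = -4*(1)^3 - 27*(12)^2 = -4 - 3888 = -3892.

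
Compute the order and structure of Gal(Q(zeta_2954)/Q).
|Gal(Q(zeta_2954)/Q)| = phi(2954) = 1260; group ≅ (Z/2954Z)^* ≅ Z/6Z × Z/210Z

The n-th cyclotomic polynomial Φ_2954(x) is the minimal polynomial of zeta_2954 over Q and has degree phi(2954) = 1260. So Q(zeta_2954) is a degree-1260 Galois extension with Galois group (Z/2954Z)^*. By CRT, (Z/2954Z)^* ≅ (Z/2Z)^* × (Z/7Z)^* × (Z/211Z)^*. Each prime-power unit group is (Z/2Z)^* ≅ trivial group (order 1); (Z/7Z)^* ≅ Z/6Z; (Z/211Z)^* ≅ Z/210Z. Hence Gal(Q(zeta_2954)/Q) ≅ Z/6Z × Z/210Z.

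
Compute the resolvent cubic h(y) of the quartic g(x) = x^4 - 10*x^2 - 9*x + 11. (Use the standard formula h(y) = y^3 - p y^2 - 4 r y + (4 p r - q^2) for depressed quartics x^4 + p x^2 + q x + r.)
h(y) = y^3 + 10*y^2 - 44*y - 521

Identify coefficients: p = -10, q = -9, r = 11.
Plug into h(y) = y^3 - p y^2 - 4 r y + (4 p r - q^2):
  h(y) = y^3 - (-10) y^2 - 4*(11) y + (4*(-10)*(11) - (-9)^2)
       = y^3 + (10) y^2 + (-44) y + (-521).
Simplifying: h(y) = y^3 + 10*y^2 - 44*y - 521.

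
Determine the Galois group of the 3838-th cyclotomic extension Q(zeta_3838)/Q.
|Gal(Q(zeta_3838)/Q)| = phi(3838) = 1800; group ≅ (Z/3838Z)^* ≅ Z/18Z × Z/100Z

The n-th cyclotomic polynomial Φ_3838(x) is the minimal polynomial of zeta_3838 over Q and has degree phi(3838) = 1800. So Q(zeta_3838) is a degree-1800 Galois extension with Galois group (Z/3838Z)^*. By CRT, (Z/3838Z)^* ≅ (Z/2Z)^* × (Z/19Z)^* × (Z/101Z)^*. Each prime-power unit group is (Z/2Z)^* ≅ trivial group (order 1); (Z/19Z)^* ≅ Z/18Z; (Z/101Z)^* ≅ Z/100Z. Hence Gal(Q(zeta_3838)/Q) ≅ Z/18Z × Z/100Z.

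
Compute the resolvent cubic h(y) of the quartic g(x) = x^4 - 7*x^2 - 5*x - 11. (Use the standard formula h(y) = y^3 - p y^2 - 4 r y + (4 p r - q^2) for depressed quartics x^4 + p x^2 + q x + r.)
h(y) = y^3 + 7*y^2 + 44*y + 283

Identify coefficients: p = -7, q = -5, r = -11.
Plug into h(y) = y^3 - p y^2 - 4 r y + (4 p r - q^2):
  h(y) = y^3 - (-7) y^2 - 4*(-11) y + (4*(-7)*(-11) - (-5)^2)
       = y^3 + (7) y^2 + (44) y + (283).
Simplifying: h(y) = y^3 + 7*y^2 + 44*y + 283.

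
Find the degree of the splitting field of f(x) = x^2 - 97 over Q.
[K:Q] = 2

The polynomial x^2 - 97 is irreducible over Q since 97 is not a perfect square. Its splitting field is Q(sqrt(97)), which has degree 2 over Q.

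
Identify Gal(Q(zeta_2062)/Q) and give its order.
|Gal(Q(zeta_2062)/Q)| = phi(2062) = 1030; group ≅ (Z/2062Z)^* ≅ Z/1030Z

The n-th cyclotomic polynomial Φ_2062(x) is the minimal polynomial of zeta_2062 over Q and has degree phi(2062) = 1030. So Q(zeta_2062) is a degree-1030 Galois extension with Galois group (Z/2062Z)^*. By CRT, (Z/2062Z)^* ≅ (Z/2Z)^* × (Z/1031Z)^*. Each prime-power unit group is (Z/2Z)^* ≅ trivial group (order 1); (Z/1031Z)^* ≅ Z/1030Z. Hence Gal(Q(zeta_2062)/Q) ≅ Z/1030Z.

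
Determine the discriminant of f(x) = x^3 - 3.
Δ = -243

For a depressed cubic x^3 + p x + q the discriminant is Δ = -4 p^3 - 27 q^2 = -4*(0)^3 - 27*(-3)^2 = 0 - 243 = -243.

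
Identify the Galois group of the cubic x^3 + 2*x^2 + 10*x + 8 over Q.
Gal(K/Q) = S_3 (symmetric group of order 6)

Compute the discriminant of x^3 + (2)*x^2 + (10)*x + (8): Δ = -2704. Since Δ is not a rational square, the Galois group is not contained in A_3; it must be the full S_3 (irreducibility of the cubic rules out anything smaller).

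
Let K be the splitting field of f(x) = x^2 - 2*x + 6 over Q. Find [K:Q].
[K:Q] = 2

The discriminant of x^2 + (-2)*x + (6) is b^2 - 4c = 4 - (24) = -20. Since -20 is not a perfect square in Q, the polynomial is irreducible over Q. Its two roots generate a degree-2 extension, so [K:Q] = 2.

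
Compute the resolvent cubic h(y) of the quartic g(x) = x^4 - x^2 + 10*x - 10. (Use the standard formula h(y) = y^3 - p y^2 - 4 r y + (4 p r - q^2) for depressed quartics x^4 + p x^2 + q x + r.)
h(y) = y^3 + y^2 + 40*y - 60

Identify coefficients: p = -1, q = 10, r = -10.
Plug into h(y) = y^3 - p y^2 - 4 r y + (4 p r - q^2):
  h(y) = y^3 - (-1) y^2 - 4*(-10) y + (4*(-1)*(-10) - (10)^2)
       = y^3 + (1) y^2 + (40) y + (-60).
Simplifying: h(y) = y^3 + y^2 + 40*y - 60.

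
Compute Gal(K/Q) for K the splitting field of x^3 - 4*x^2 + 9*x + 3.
Gal(K/Q) = S_3 (symmetric group of order 6)

Compute the discriminant of x^3 + (-4)*x^2 + (9)*x + (3): Δ = -3039. Since Δ is not a rational square, the Galois group is not contained in A_3; it must be the full S_3 (irreducibility of the cubic rules out anything smaller).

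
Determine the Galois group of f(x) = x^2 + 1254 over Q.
Gal(K/Q) = Z/2Z (cyclic of order 2)

x^2 + 1254 is irreducible over Q since -1254 is not a rational square. The splitting field Q(sqrt(-1254)) has degree 2 over Q, and its unique nontrivial automorphism is sqrt(-1254) ↦ -sqrt(-1254). Hence Gal(Q(sqrt(-1254))/Q) = Z/2Z.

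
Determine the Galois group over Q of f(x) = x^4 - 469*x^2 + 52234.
Gal(K/Q) = V_4 (Klein four-group, Z/2Z × Z/2Z)

f factors as (x^2 - 287)(x^2 - 182), so the splitting field is K = Q(sqrt(287), sqrt(182)). The elements 287, 182, 52234 are all non-squares in Q, so sqrt(287) and sqrt(182) generate independent quadratic extensions. Thus [K:Q] = 4 and Gal(K/Q) is generated by the two order-2 automorphisms sqrt(287) ↦ -sqrt(287) and sqrt(182) ↦ -sqrt(182), giving V_4.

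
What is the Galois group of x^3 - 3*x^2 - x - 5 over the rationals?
Gal(K/Q) = S_3 (symmetric group of order 6)

Compute the discriminant of x^3 + (-3)*x^2 + (-1)*x + (-5): Δ = -1472. Since Δ is not a rational square, the Galois group is not contained in A_3; it must be the full S_3 (irreducibility of the cubic rules out anything smaller).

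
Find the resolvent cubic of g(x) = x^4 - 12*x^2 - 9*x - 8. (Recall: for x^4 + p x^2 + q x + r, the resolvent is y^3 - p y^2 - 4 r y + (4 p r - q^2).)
h(y) = y^3 + 12*y^2 + 32*y + 303

Identify coefficients: p = -12, q = -9, r = -8.
Plug into h(y) = y^3 - p y^2 - 4 r y + (4 p r - q^2):
  h(y) = y^3 - (-12) y^2 - 4*(-8) y + (4*(-12)*(-8) - (-9)^2)
       = y^3 + (12) y^2 + (32) y + (303).
Simplifying: h(y) = y^3 + 12*y^2 + 32*y + 303.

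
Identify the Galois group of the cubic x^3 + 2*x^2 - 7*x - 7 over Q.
Gal(K/Q) = S_3 (symmetric group of order 6)

Compute the discriminant of x^3 + (2)*x^2 + (-7)*x + (-7): Δ = 2233. Since Δ is not a rational square, the Galois group is not contained in A_3; it must be the full S_3 (irreducibility of the cubic rules out anything smaller).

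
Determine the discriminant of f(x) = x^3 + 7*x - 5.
Δ = -2047

For a depressed cubic x^3 + p x + q the discriminant is Δ = -4 p^3 - 27 q^2 = -4*(7)^3 - 27*(-5)^2 = -1372 - 675 = -2047.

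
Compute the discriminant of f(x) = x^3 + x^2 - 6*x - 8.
Δ = 68

For x^3 + a x^2 + b x + c the discriminant is Δ = 18 a b c - 4 a^3 c + a^2 b^2 - 4 b^3 - 27 c^2.
Plug a = 1, b = -6, c = -8:
  18*(1)*(-6)*(-8) - 4*(1)^3*(-8) + (1)^2*(-6)^2 - 4*(-6)^3 - 27*(-8)^2
  = 864 + (32) + 36 + (864) + (-1728)
  = 68.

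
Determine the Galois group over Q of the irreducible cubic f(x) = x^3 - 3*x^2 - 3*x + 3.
Gal(K/Q) = S_3 (symmetric group of order 6)

Compute the discriminant of x^3 + (-3)*x^2 + (-3)*x + (3): Δ = 756. Since Δ is not a rational square, the Galois group is not contained in A_3; it must be the full S_3 (irreducibility of the cubic rules out anything smaller).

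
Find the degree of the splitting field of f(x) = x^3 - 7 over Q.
[K:Q] = 6

x^3 - 7 has one real root r = 7^(1/3) and two complex roots r*zeta_3, r*zeta_3^2 where zeta_3 = e^(2*pi*i/3). The splitting field is Q(r, zeta_3). [Q(r):Q] = 3 and [Q(zeta_3):Q] = 2 with gcd = 1, so [Q(r, zeta_3):Q] = 3 * 2 = 6.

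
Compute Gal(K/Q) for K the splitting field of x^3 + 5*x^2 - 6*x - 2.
Gal(K/Q) = S_3 (symmetric group of order 6)

Compute the discriminant of x^3 + (5)*x^2 + (-6)*x + (-2): Δ = 3736. Since Δ is not a rational square, the Galois group is not contained in A_3; it must be the full S_3 (irreducibility of the cubic rules out anything smaller).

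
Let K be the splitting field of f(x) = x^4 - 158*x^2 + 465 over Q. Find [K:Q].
[K:Q] = 4

f factors as (x^2 - 3)(x^2 - 155); the splitting field is K = Q(sqrt(3), sqrt(155)). Since 3, 155, and 465 are all non-squares in Q, the three subfields Q(sqrt(3)), Q(sqrt(155)), Q(sqrt(465)) are distinct degree-2 extensions, so [K:Q] = 4 (Klein four Galois group).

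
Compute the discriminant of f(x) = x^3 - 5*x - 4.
Δ = 68

For a depressed cubic x^3 + p x + q the discriminant is Δ = -4 p^3 - 27 q^2 = -4*(-5)^3 - 27*(-4)^2 = 500 - 432 = 68.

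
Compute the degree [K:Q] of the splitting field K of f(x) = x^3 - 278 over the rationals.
[K:Q] = 6

x^3 - 278 has one real root r = 278^(1/3) and two complex roots r*zeta_3, r*zeta_3^2 where zeta_3 = e^(2*pi*i/3). The splitting field is Q(r, zeta_3). [Q(r):Q] = 3 and [Q(zeta_3):Q] = 2 with gcd = 1, so [Q(r, zeta_3):Q] = 3 * 2 = 6.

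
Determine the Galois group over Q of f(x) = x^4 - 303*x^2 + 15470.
Gal(K/Q) = V_4 (Klein four-group, Z/2Z × Z/2Z)

f factors as (x^2 - 238)(x^2 - 65), so the splitting field is K = Q(sqrt(238), sqrt(65)). The elements 238, 65, 15470 are all non-squares in Q, so sqrt(238) and sqrt(65) generate independent quadratic extensions. Thus [K:Q] = 4 and Gal(K/Q) is generated by the two order-2 automorphisms sqrt(238) ↦ -sqrt(238) and sqrt(65) ↦ -sqrt(65), giving V_4.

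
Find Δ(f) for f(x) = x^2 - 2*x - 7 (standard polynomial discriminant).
Δ = 32

For a quadratic a x^2 + b x + c the discriminant is Δ = b^2 - 4ac = (-2)^2 - 4*(1)*(-7) = 4 - (-28) = 32.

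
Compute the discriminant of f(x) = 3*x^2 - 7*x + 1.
Δ = 37

For a quadratic a x^2 + b x + c the discriminant is Δ = b^2 - 4ac = (-7)^2 - 4*(3)*(1) = 49 - (12) = 37.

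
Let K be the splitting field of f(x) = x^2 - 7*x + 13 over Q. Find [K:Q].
[K:Q] = 2

The discriminant of x^2 + (-7)*x + (13) is b^2 - 4c = 49 - (52) = -3. Since -3 is not a perfect square in Q, the polynomial is irreducible over Q. Its two roots generate a degree-2 extension, so [K:Q] = 2.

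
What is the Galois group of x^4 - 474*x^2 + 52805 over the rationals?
Gal(K/Q) = V_4 (Klein four-group, Z/2Z × Z/2Z)

f factors as (x^2 - 179)(x^2 - 295), so the splitting field is K = Q(sqrt(179), sqrt(295)). The elements 179, 295, 52805 are all non-squares in Q, so sqrt(179) and sqrt(295) generate independent quadratic extensions. Thus [K:Q] = 4 and Gal(K/Q) is generated by the two order-2 automorphisms sqrt(179) ↦ -sqrt(179) and sqrt(295) ↦ -sqrt(295), giving V_4.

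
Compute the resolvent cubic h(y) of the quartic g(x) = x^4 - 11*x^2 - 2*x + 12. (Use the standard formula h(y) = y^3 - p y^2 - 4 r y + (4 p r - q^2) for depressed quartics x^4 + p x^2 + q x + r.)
h(y) = y^3 + 11*y^2 - 48*y - 532

Identify coefficients: p = -11, q = -2, r = 12.
Plug into h(y) = y^3 - p y^2 - 4 r y + (4 p r - q^2):
  h(y) = y^3 - (-11) y^2 - 4*(12) y + (4*(-11)*(12) - (-2)^2)
       = y^3 + (11) y^2 + (-48) y + (-532).
Simplifying: h(y) = y^3 + 11*y^2 - 48*y - 532.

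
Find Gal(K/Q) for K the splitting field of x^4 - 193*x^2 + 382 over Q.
Gal(K/Q) = V_4 (Klein four-group, Z/2Z × Z/2Z)

f factors as (x^2 - 191)(x^2 - 2), so the splitting field is K = Q(sqrt(191), sqrt(2)). The elements 191, 2, 382 are all non-squares in Q, so sqrt(191) and sqrt(2) generate independent quadratic extensions. Thus [K:Q] = 4 and Gal(K/Q) is generated by the two order-2 automorphisms sqrt(191) ↦ -sqrt(191) and sqrt(2) ↦ -sqrt(2), giving V_4.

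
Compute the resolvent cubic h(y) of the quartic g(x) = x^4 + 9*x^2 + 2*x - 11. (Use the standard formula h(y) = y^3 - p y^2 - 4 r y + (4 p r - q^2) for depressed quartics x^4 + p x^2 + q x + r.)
h(y) = y^3 - 9*y^2 + 44*y - 400

Identify coefficients: p = 9, q = 2, r = -11.
Plug into h(y) = y^3 - p y^2 - 4 r y + (4 p r - q^2):
  h(y) = y^3 - (9) y^2 - 4*(-11) y + (4*(9)*(-11) - (2)^2)
       = y^3 + (-9) y^2 + (44) y + (-400).
Simplifying: h(y) = y^3 - 9*y^2 + 44*y - 400.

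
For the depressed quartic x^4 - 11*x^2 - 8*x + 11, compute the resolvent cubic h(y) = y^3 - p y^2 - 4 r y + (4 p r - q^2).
h(y) = y^3 + 11*y^2 - 44*y - 548

Identify coefficients: p = -11, q = -8, r = 11.
Plug into h(y) = y^3 - p y^2 - 4 r y + (4 p r - q^2):
  h(y) = y^3 - (-11) y^2 - 4*(11) y + (4*(-11)*(11) - (-8)^2)
       = y^3 + (11) y^2 + (-44) y + (-548).
Simplifying: h(y) = y^3 + 11*y^2 - 44*y - 548.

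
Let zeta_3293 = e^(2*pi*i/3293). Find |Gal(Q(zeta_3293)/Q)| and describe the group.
|Gal(Q(zeta_3293)/Q)| = phi(3293) = 3168; group ≅ (Z/3293Z)^* ≅ Z/36Z × Z/88Z

The n-th cyclotomic polynomial Φ_3293(x) is the minimal polynomial of zeta_3293 over Q and has degree phi(3293) = 3168. So Q(zeta_3293) is a degree-3168 Galois extension with Galois group (Z/3293Z)^*. By CRT, (Z/3293Z)^* ≅ (Z/37Z)^* × (Z/89Z)^*. Each prime-power unit group is (Z/37Z)^* ≅ Z/36Z; (Z/89Z)^* ≅ Z/88Z. Hence Gal(Q(zeta_3293)/Q) ≅ Z/36Z × Z/88Z.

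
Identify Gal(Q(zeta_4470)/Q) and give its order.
|Gal(Q(zeta_4470)/Q)| = phi(4470) = 1184; group ≅ (Z/4470Z)^* ≅ Z/2Z × Z/4Z × Z/148Z

The n-th cyclotomic polynomial Φ_4470(x) is the minimal polynomial of zeta_4470 over Q and has degree phi(4470) = 1184. So Q(zeta_4470) is a degree-1184 Galois extension with Galois group (Z/4470Z)^*. By CRT, (Z/4470Z)^* ≅ (Z/2Z)^* × (Z/3Z)^* × (Z/5Z)^* × (Z/149Z)^*. Each prime-power unit group is (Z/2Z)^* ≅ trivial group (order 1); (Z/3Z)^* ≅ Z/2Z; (Z/5Z)^* ≅ Z/4Z; (Z/149Z)^* ≅ Z/148Z. Hence Gal(Q(zeta_4470)/Q) ≅ Z/2Z × Z/4Z × Z/148Z.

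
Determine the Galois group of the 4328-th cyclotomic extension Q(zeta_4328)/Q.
|Gal(Q(zeta_4328)/Q)| = phi(4328) = 2160; group ≅ (Z/4328Z)^* ≅ Z/2Z × Z/2Z × Z/540Z

The n-th cyclotomic polynomial Φ_4328(x) is the minimal polynomial of zeta_4328 over Q and has degree phi(4328) = 2160. So Q(zeta_4328) is a degree-2160 Galois extension with Galois group (Z/4328Z)^*. By CRT, (Z/4328Z)^* ≅ (Z/8Z)^* × (Z/541Z)^*. Each prime-power unit group is (Z/8Z)^* ≅ Z/2Z × Z/2Z; (Z/541Z)^* ≅ Z/540Z. Hence Gal(Q(zeta_4328)/Q) ≅ Z/2Z × Z/2Z × Z/540Z.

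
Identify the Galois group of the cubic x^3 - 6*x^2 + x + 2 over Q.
Gal(K/Q) = S_3 (symmetric group of order 6)

Compute the discriminant of x^3 + (-6)*x^2 + (1)*x + (2): Δ = 1436. Since Δ is not a rational square, the Galois group is not contained in A_3; it must be the full S_3 (irreducibility of the cubic rules out anything smaller).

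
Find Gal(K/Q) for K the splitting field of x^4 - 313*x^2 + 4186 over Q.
Gal(K/Q) = V_4 (Klein four-group, Z/2Z × Z/2Z)

f factors as (x^2 - 14)(x^2 - 299), so the splitting field is K = Q(sqrt(14), sqrt(299)). The elements 14, 299, 4186 are all non-squares in Q, so sqrt(14) and sqrt(299) generate independent quadratic extensions. Thus [K:Q] = 4 and Gal(K/Q) is generated by the two order-2 automorphisms sqrt(14) ↦ -sqrt(14) and sqrt(299) ↦ -sqrt(299), giving V_4.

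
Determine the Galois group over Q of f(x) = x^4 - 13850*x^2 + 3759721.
Gal(K/Q) = Z/2Z (cyclic of order 2)

f factors as (x^2 - 13573)(x^2 - 277), so the splitting field is K = Q(sqrt(13573), sqrt(277)). The squarefree part of 13573 is 277 and the squarefree part of 277 is also 277, so sqrt(13573) and sqrt(277) are both rational multiples of sqrt(277). Hence Q(sqrt(13573)) = Q(sqrt(277)) = Q(sqrt(277)), and the splitting field collapses to a single degree-2 extension with Galois group Z/2Z.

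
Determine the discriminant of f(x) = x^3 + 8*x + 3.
Δ = -2291

For a depressed cubic x^3 + p x + q the discriminant is Δ = -4 p^3 - 27 q^2 = -4*(8)^3 - 27*(3)^2 = -2048 - 243 = -2291.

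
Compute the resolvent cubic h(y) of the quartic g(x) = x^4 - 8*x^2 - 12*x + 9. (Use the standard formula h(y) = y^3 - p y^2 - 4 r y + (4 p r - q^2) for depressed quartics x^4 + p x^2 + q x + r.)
h(y) = y^3 + 8*y^2 - 36*y - 432

Identify coefficients: p = -8, q = -12, r = 9.
Plug into h(y) = y^3 - p y^2 - 4 r y + (4 p r - q^2):
  h(y) = y^3 - (-8) y^2 - 4*(9) y + (4*(-8)*(9) - (-12)^2)
       = y^3 + (8) y^2 + (-36) y + (-432).
Simplifying: h(y) = y^3 + 8*y^2 - 36*y - 432.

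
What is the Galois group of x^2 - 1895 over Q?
Gal(K/Q) = Z/2Z (cyclic of order 2)

x^2 - 1895 is irreducible over Q since 1895 is not a rational square. The splitting field Q(sqrt(1895)) has degree 2 over Q, and its unique nontrivial automorphism is sqrt(1895) ↦ -sqrt(1895). Hence Gal(Q(sqrt(1895))/Q) = Z/2Z.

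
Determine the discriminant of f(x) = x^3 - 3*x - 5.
Δ = -567

For a depressed cubic x^3 + p x + q the discriminant is Δ = -4 p^3 - 27 q^2 = -4*(-3)^3 - 27*(-5)^2 = 108 - 675 = -567.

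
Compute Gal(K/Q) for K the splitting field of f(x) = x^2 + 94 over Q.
Gal(K/Q) = Z/2Z (cyclic of order 2)

x^2 + 94 is irreducible over Q since -94 is not a rational square. The splitting field Q(sqrt(-94)) has degree 2 over Q, and its unique nontrivial automorphism is sqrt(-94) ↦ -sqrt(-94). Hence Gal(Q(sqrt(-94))/Q) = Z/2Z.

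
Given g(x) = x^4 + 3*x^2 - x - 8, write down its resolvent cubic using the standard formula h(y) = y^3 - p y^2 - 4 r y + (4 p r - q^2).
h(y) = y^3 - 3*y^2 + 32*y - 97

Identify coefficients: p = 3, q = -1, r = -8.
Plug into h(y) = y^3 - p y^2 - 4 r y + (4 p r - q^2):
  h(y) = y^3 - (3) y^2 - 4*(-8) y + (4*(3)*(-8) - (-1)^2)
       = y^3 + (-3) y^2 + (32) y + (-97).
Simplifying: h(y) = y^3 - 3*y^2 + 32*y - 97.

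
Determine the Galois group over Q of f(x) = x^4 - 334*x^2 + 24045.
Gal(K/Q) = V_4 (Klein four-group, Z/2Z × Z/2Z)

f factors as (x^2 - 229)(x^2 - 105), so the splitting field is K = Q(sqrt(229), sqrt(105)). The elements 229, 105, 24045 are all non-squares in Q, so sqrt(229) and sqrt(105) generate independent quadratic extensions. Thus [K:Q] = 4 and Gal(K/Q) is generated by the two order-2 automorphisms sqrt(229) ↦ -sqrt(229) and sqrt(105) ↦ -sqrt(105), giving V_4.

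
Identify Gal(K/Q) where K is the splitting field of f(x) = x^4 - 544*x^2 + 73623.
Gal(K/Q) = V_4 (Klein four-group, Z/2Z × Z/2Z)

f factors as (x^2 - 291)(x^2 - 253), so the splitting field is K = Q(sqrt(291), sqrt(253)). The elements 291, 253, 73623 are all non-squares in Q, so sqrt(291) and sqrt(253) generate independent quadratic extensions. Thus [K:Q] = 4 and Gal(K/Q) is generated by the two order-2 automorphisms sqrt(291) ↦ -sqrt(291) and sqrt(253) ↦ -sqrt(253), giving V_4.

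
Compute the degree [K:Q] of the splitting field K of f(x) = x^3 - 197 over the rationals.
[K:Q] = 6

x^3 - 197 has one real root r = 197^(1/3) and two complex roots r*zeta_3, r*zeta_3^2 where zeta_3 = e^(2*pi*i/3). The splitting field is Q(r, zeta_3). [Q(r):Q] = 3 and [Q(zeta_3):Q] = 2 with gcd = 1, so [Q(r, zeta_3):Q] = 3 * 2 = 6.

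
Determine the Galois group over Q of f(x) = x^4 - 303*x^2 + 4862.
Gal(K/Q) = V_4 (Klein four-group, Z/2Z × Z/2Z)

f factors as (x^2 - 286)(x^2 - 17), so the splitting field is K = Q(sqrt(286), sqrt(17)). The elements 286, 17, 4862 are all non-squares in Q, so sqrt(286) and sqrt(17) generate independent quadratic extensions. Thus [K:Q] = 4 and Gal(K/Q) is generated by the two order-2 automorphisms sqrt(286) ↦ -sqrt(286) and sqrt(17) ↦ -sqrt(17), giving V_4.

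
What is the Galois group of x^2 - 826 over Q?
Gal(K/Q) = Z/2Z (cyclic of order 2)

x^2 - 826 is irreducible over Q since 826 is not a rational square. The splitting field Q(sqrt(826)) has degree 2 over Q, and its unique nontrivial automorphism is sqrt(826) ↦ -sqrt(826). Hence Gal(Q(sqrt(826))/Q) = Z/2Z.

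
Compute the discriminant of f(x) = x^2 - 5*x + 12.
Δ = -23

For a quadratic a x^2 + b x + c the discriminant is Δ = b^2 - 4ac = (-5)^2 - 4*(1)*(12) = 25 - (48) = -23.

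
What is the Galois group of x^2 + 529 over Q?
Gal(K/Q) = Z/2Z (cyclic of order 2)

x^2 + 529 is irreducible over Q since -529 is not a rational square. The splitting field Q(sqrt(-529)) has degree 2 over Q, and its unique nontrivial automorphism is sqrt(-529) ↦ -sqrt(-529). Hence Gal(Q(sqrt(-529))/Q) = Z/2Z.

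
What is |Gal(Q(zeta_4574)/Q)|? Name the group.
|Gal(Q(zeta_4574)/Q)| = phi(4574) = 2286; group ≅ (Z/4574Z)^* ≅ Z/2286Z

The n-th cyclotomic polynomial Φ_4574(x) is the minimal polynomial of zeta_4574 over Q and has degree phi(4574) = 2286. So Q(zeta_4574) is a degree-2286 Galois extension with Galois group (Z/4574Z)^*. By CRT, (Z/4574Z)^* ≅ (Z/2Z)^* × (Z/2287Z)^*. Each prime-power unit group is (Z/2Z)^* ≅ trivial group (order 1); (Z/2287Z)^* ≅ Z/2286Z. Hence Gal(Q(zeta_4574)/Q) ≅ Z/2286Z.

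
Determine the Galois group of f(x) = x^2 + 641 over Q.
Gal(K/Q) = Z/2Z (cyclic of order 2)

x^2 + 641 is irreducible over Q since -641 is not a rational square. The splitting field Q(sqrt(-641)) has degree 2 over Q, and its unique nontrivial automorphism is sqrt(-641) ↦ -sqrt(-641). Hence Gal(Q(sqrt(-641))/Q) = Z/2Z.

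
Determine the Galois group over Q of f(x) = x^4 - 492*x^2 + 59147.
Gal(K/Q) = V_4 (Klein four-group, Z/2Z × Z/2Z)

f factors as (x^2 - 283)(x^2 - 209), so the splitting field is K = Q(sqrt(283), sqrt(209)). The elements 283, 209, 59147 are all non-squares in Q, so sqrt(283) and sqrt(209) generate independent quadratic extensions. Thus [K:Q] = 4 and Gal(K/Q) is generated by the two order-2 automorphisms sqrt(283) ↦ -sqrt(283) and sqrt(209) ↦ -sqrt(209), giving V_4.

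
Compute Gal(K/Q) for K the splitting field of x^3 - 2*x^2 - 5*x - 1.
Gal(K/Q) = A_3 (cyclic of order 3)

Compute the discriminant of x^3 + (-2)*x^2 + (-5)*x + (-1): Δ = 361. Since Δ is a perfect square (Δ = 19^2), the Galois group is contained in A_3. Irreducibility forces the group to be transitive on three roots, so Gal = A_3.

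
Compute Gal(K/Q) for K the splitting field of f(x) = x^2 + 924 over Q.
Gal(K/Q) = Z/2Z (cyclic of order 2)

x^2 + 924 is irreducible over Q since -924 is not a rational square. The splitting field Q(sqrt(-924)) has degree 2 over Q, and its unique nontrivial automorphism is sqrt(-924) ↦ -sqrt(-924). Hence Gal(Q(sqrt(-924))/Q) = Z/2Z.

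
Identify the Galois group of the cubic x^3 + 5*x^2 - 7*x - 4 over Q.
Gal(K/Q) = S_3 (symmetric group of order 6)

Compute the discriminant of x^3 + (5)*x^2 + (-7)*x + (-4): Δ = 6685. Since Δ is not a rational square, the Galois group is not contained in A_3; it must be the full S_3 (irreducibility of the cubic rules out anything smaller).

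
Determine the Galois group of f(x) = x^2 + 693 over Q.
Gal(K/Q) = Z/2Z (cyclic of order 2)

x^2 + 693 is irreducible over Q since -693 is not a rational square. The splitting field Q(sqrt(-693)) has degree 2 over Q, and its unique nontrivial automorphism is sqrt(-693) ↦ -sqrt(-693). Hence Gal(Q(sqrt(-693))/Q) = Z/2Z.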